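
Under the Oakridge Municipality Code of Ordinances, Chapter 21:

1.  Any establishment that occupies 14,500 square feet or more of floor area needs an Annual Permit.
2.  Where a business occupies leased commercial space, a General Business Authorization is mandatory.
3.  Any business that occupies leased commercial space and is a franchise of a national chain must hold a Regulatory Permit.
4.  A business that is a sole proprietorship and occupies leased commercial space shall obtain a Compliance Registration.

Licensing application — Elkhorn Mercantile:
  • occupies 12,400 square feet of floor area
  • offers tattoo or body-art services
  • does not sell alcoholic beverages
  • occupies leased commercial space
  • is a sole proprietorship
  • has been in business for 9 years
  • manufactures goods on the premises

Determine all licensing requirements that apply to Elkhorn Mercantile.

Compliance Registration, General Business Authorization

1. floor area 12,400 square feet < 14,500 square feet → Annual Permit not required.
2. occupies leased commercial space → General Business Authorization required.
3. occupies leased commercial space; is a sole proprietorship (not: is a franchise of a national chain) → Regulatory Permit not required.
4. is a sole proprietorship; occupies leased commercial space → Compliance Registration required.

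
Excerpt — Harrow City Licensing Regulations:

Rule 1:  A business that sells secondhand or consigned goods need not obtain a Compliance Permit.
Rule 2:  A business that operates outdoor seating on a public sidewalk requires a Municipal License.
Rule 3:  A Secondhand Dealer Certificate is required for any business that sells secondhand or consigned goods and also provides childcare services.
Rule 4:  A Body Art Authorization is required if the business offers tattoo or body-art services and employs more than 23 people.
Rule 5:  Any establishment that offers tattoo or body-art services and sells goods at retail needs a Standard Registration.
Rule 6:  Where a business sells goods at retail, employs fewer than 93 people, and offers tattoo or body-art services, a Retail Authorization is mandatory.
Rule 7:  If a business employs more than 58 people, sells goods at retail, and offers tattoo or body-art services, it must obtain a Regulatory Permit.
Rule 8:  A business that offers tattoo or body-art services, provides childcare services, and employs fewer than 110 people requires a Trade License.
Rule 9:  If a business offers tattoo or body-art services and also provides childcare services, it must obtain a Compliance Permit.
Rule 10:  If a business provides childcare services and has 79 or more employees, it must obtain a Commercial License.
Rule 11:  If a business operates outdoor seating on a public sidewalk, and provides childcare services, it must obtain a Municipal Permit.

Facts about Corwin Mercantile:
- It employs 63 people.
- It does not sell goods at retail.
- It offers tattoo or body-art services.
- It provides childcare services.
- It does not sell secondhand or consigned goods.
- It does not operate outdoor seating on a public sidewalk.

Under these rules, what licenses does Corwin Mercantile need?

Body Art Authorization, Compliance Permit, Trade License

Rule 1: does not sell secondhand or consigned goods → Compliance Permit exemption does not apply.
Rule 2: does not operate outdoor seating on a public sidewalk → Municipal License not required.
Rule 3: does not sell secondhand or consigned goods; provides childcare services → Secondhand Dealer Certificate not required.
Rule 4: offers tattoo or body-art services; employees 63 > 23 → Body Art Authorization required.
Rule 5: offers tattoo or body-art services; does not sell goods at retail → Standard Registration not required.
Rule 6: does not sell goods at retail; employees 63 < 93; offers tattoo or body-art services → Retail Authorization not required.
Rule 7: employees 63 > 58; does not sell goods at retail; offers tattoo or body-art services → Regulatory Permit not required.
Rule 8: offers tattoo or body-art services; provides childcare services; employees 63 < 110 → Trade License required.
Rule 9: offers tattoo or body-art services; provides childcare services → Compliance Permit required.
Rule 10: provides childcare services; employees 63 < 79 → Commercial License not required.
Rule 11: does not operate outdoor seating on a public sidewalk; provides childcare services → Municipal Permit not required.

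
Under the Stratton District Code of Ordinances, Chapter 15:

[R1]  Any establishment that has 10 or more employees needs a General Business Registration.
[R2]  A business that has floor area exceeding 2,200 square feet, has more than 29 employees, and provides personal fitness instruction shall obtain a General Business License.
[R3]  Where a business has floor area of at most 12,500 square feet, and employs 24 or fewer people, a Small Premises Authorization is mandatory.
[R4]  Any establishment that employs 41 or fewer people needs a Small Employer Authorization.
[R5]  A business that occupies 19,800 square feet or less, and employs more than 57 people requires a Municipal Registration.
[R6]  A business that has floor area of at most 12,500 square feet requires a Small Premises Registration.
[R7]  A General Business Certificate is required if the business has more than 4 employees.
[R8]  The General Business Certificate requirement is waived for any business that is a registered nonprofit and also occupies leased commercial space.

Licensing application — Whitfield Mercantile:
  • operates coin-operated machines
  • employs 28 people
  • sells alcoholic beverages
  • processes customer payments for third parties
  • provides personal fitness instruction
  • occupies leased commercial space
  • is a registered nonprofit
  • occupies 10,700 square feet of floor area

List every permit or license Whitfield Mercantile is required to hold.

General Business Registration, Small Employer Authorization, Small Premises Registration

[R1] employees 28 ≥ 10 → General Business Registration required.
[R2] floor area 10,700 square feet > 2,200 square feet; employees 28 ≤ 29; provides personal fitness instruction → General Business License not required.
[R3] floor area 10,700 square feet ≤ 12,500 square feet; employees 28 > 24 → Small Premises Authorization not required.
[R4] employees 28 ≤ 41 → Small Employer Authorization required.
[R5] floor area 10,700 square feet ≤ 19,800 square feet; employees 28 ≤ 57 → Municipal Registration not required.
[R6] floor area 10,700 square feet ≤ 12,500 square feet → Small Premises Registration required.
[R7] employees 28 > 4 → General Business Certificate required.
[R8] is a registered nonprofit; occupies leased commercial space → exempt from General Business Certificate.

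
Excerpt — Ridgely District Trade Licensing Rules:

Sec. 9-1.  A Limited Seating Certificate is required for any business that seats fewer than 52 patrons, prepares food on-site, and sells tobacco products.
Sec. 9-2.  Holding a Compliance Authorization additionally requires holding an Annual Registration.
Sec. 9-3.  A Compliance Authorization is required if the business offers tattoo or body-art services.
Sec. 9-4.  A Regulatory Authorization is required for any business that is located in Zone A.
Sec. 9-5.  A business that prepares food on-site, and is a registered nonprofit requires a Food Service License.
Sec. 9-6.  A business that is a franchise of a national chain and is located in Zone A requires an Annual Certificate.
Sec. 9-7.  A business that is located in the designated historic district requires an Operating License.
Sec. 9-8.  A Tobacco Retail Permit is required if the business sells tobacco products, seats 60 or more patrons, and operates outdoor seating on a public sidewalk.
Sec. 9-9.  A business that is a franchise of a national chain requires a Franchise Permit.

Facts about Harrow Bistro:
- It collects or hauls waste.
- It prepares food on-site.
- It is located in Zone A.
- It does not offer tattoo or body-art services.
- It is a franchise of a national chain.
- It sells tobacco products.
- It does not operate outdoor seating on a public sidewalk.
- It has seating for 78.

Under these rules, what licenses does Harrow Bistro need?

Sec. 9-1. seating 78 ≥ 52; prepares food on-site; sells tobacco products → Limited Seating Certificate not required.
Sec. 9-2. Compliance Authorization is not required → no effect.
Sec. 9-3. does not offer tattoo or body-art services → Compliance Authorization not required.
Sec. 9-4. is located in Zone A → Regulatory Authorization required.
Sec. 9-5. prepares food on-site; is a franchise of a national chain (not: is a registered nonprofit) → Food Service License not required.
Sec. 9-6. is a franchise of a national chain; is located in Zone A → Annual Certificate required.
Sec. 9-7. is located in Zone A (not: is located in the designated historic district) → Operating License not required.
Sec. 9-8. sells tobacco products; seating 78 ≥ 60; does not operate outdoor seating on a public sidewalk → Tobacco Retail Permit not required.
Sec. 9-9. is a franchise of a national chain → Franchise Permit required.

Annual Certificate, Franchise Permit, Regulatory Authorization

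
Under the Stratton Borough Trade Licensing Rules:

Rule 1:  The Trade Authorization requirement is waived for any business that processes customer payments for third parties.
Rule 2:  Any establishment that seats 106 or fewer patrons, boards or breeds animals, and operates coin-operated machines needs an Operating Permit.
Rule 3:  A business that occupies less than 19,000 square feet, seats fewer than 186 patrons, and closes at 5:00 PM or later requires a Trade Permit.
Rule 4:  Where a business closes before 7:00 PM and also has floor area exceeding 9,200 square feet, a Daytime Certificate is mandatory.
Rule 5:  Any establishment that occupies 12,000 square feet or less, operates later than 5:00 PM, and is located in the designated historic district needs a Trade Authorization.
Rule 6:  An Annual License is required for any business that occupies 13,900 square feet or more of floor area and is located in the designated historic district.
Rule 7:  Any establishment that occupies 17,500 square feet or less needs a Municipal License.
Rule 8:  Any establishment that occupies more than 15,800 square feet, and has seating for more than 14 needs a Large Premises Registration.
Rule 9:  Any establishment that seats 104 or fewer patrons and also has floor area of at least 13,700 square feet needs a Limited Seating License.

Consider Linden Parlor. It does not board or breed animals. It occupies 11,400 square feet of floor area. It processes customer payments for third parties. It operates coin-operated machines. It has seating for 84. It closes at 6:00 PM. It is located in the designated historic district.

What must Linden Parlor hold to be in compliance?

Rule 1: processes customer payments for third parties → exempt from Trade Authorization.
Rule 2: seating 84 ≤ 106; does not board or breed animals; operates coin-operated machines → Operating Permit not required.
Rule 3: floor area 11,400 square feet < 19,000 square feet; seating 84 < 186; closes 6:00 PM, after 5:00 PM → Trade Permit required.
Rule 4: closes 6:00 PM, at/before 7:00 PM; floor area 11,400 square feet > 9,200 square feet → Daytime Certificate required.
Rule 5: floor area 11,400 square feet ≤ 12,000 square feet; closes 6:00 PM, after 5:00 PM; is located in the designated historic district → Trade Authorization required.
Rule 6: floor area 11,400 square feet < 13,900 square feet; is located in the designated historic district → Annual License not required.
Rule 7: floor area 11,400 square feet ≤ 17,500 square feet → Municipal License required.
Rule 8: floor area 11,400 square feet ≤ 15,800 square feet; seating 84 > 14 → Large Premises Registration not required.
Rule 9: seating 84 ≤ 104; floor area 11,400 square feet < 13,700 square feet → Limited Seating License not required.

Daytime Certificate, Municipal License, Trade Permit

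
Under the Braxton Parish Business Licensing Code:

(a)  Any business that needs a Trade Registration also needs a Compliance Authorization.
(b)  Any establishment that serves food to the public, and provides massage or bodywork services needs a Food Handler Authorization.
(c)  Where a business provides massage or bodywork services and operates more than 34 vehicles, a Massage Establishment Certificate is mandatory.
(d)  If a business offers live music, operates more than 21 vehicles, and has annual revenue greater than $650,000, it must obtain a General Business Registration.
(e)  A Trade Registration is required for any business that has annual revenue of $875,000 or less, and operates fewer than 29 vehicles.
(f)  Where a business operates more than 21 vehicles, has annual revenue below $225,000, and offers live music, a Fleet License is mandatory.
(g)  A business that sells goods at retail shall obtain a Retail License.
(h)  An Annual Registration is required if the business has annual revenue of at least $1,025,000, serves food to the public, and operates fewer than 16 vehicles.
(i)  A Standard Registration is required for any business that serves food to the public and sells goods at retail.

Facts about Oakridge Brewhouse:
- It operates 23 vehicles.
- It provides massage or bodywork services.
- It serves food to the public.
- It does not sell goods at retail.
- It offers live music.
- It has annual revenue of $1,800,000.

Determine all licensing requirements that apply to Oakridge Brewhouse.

(a) Trade Registration is not required → no effect.
(b) serves food to the public; provides massage or bodywork services → Food Handler Authorization required.
(c) provides massage or bodywork services; vehicles 23 ≤ 34 → Massage Establishment Certificate not required.
(d) offers live music; vehicles 23 > 21; revenue $1,800,000 > $650,000 → General Business Registration required.
(e) revenue $1,800,000 > $875,000; vehicles 23 < 29 → Trade Registration not required.
(f) vehicles 23 > 21; revenue $1,800,000 ≥ $225,000; offers live music → Fleet License not required.
(g) does not sell goods at retail → Retail License not required.
(h) revenue $1,800,000 ≥ $1,025,000; serves food to the public; vehicles 23 ≥ 16 → Annual Registration not required.
(i) serves food to the public; does not sell goods at retail → Standard Registration not required.

Food Handler Authorization, General Business Registration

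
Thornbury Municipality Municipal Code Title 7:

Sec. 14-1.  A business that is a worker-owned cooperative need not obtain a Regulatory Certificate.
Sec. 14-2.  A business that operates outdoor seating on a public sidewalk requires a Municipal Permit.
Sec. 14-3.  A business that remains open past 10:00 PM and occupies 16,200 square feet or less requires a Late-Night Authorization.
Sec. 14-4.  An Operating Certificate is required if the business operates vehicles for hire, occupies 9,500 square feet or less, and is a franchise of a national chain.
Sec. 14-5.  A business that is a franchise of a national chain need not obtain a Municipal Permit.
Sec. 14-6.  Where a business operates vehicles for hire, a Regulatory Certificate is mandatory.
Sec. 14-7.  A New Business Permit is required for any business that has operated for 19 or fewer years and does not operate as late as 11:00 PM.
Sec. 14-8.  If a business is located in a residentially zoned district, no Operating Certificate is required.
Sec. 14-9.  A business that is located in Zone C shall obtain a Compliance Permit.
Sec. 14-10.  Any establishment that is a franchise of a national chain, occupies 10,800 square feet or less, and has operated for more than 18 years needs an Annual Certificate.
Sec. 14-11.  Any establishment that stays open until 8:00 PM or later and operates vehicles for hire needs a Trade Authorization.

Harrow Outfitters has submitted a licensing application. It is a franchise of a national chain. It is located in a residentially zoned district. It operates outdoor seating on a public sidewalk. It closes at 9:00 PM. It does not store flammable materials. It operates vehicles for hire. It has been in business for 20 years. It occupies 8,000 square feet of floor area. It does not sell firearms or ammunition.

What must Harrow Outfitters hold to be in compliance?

Sec. 14-1. is a franchise of a national chain (not: is a worker-owned cooperative) → Regulatory Certificate exemption does not apply.
Sec. 14-2. operates outdoor seating on a public sidewalk → Municipal Permit required.
Sec. 14-3. closes 9:00 PM, at/before 10:00 PM; floor area 8,000 square feet ≤ 16,200 square feet → Late-Night Authorization not required.
Sec. 14-4. operates vehicles for hire; floor area 8,000 square feet ≤ 9,500 square feet; is a franchise of a national chain → Operating Certificate required.
Sec. 14-5. is a franchise of a national chain → exempt from Municipal Permit.
Sec. 14-6. operates vehicles for hire → Regulatory Certificate required.
Sec. 14-7. years in business 20 > 19; closes 9:00 PM, at/before 11:00 PM → New Business Permit not required.
Sec. 14-8. is located in a residentially zoned district → exempt from Operating Certificate.
Sec. 14-9. is located in a residentially zoned district (not: is located in Zone C) → Compliance Permit not required.
Sec. 14-10. is a franchise of a national chain; floor area 8,000 square feet ≤ 10,800 square feet; years in business 20 > 18 → Annual Certificate required.
Sec. 14-11. closes 9:00 PM, after 8:00 PM; operates vehicles for hire → Trade Authorization required.

Annual Certificate, Regulatory Certificate, Trade Authorization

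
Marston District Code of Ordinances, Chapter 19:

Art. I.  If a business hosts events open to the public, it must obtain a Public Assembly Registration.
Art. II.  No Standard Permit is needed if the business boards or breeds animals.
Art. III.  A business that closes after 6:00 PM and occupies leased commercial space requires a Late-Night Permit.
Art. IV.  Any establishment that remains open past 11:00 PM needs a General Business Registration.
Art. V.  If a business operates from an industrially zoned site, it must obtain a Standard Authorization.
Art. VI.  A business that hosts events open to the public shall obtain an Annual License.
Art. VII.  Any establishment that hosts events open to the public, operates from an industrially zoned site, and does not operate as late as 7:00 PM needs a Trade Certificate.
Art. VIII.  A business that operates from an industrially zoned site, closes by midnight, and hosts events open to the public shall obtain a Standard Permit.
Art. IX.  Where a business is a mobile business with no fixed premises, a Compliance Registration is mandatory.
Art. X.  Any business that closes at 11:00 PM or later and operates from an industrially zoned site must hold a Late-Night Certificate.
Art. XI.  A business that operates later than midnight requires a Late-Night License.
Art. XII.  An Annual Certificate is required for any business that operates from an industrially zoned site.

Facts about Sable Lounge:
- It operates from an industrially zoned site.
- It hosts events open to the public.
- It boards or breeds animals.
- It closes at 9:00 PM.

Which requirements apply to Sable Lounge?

Art. I. hosts events open to the public → Public Assembly Registration required.
Art. II. boards or breeds animals → exempt from Standard Permit.
Art. III. closes 9:00 PM, after 6:00 PM; operates from an industrially zoned site (not: occupies leased commercial space) → Late-Night Permit not required.
Art. IV. closes 9:00 PM, at/before 11:00 PM → General Business Registration not required.
Art. V. operates from an industrially zoned site → Standard Authorization required.
Art. VI. hosts events open to the public → Annual License required.
Art. VII. hosts events open to the public; operates from an industrially zoned site; closes 9:00 PM, after 7:00 PM → Trade Certificate not required.
Art. VIII. operates from an industrially zoned site; closes 9:00 PM, at/before midnight; hosts events open to the public → Standard Permit required.
Art. IX. operates from an industrially zoned site (not: is a mobile business with no fixed premises) → Compliance Registration not required.
Art. X. closes 9:00 PM, at/before 11:00 PM; operates from an industrially zoned site → Late-Night Certificate not required.
Art. XI. closes 9:00 PM, at/before midnight → Late-Night License not required.
Art. XII. operates from an industrially zoned site → Annual Certificate required.

Annual Certificate, Annual License, Public Assembly Registration, Standard Authorization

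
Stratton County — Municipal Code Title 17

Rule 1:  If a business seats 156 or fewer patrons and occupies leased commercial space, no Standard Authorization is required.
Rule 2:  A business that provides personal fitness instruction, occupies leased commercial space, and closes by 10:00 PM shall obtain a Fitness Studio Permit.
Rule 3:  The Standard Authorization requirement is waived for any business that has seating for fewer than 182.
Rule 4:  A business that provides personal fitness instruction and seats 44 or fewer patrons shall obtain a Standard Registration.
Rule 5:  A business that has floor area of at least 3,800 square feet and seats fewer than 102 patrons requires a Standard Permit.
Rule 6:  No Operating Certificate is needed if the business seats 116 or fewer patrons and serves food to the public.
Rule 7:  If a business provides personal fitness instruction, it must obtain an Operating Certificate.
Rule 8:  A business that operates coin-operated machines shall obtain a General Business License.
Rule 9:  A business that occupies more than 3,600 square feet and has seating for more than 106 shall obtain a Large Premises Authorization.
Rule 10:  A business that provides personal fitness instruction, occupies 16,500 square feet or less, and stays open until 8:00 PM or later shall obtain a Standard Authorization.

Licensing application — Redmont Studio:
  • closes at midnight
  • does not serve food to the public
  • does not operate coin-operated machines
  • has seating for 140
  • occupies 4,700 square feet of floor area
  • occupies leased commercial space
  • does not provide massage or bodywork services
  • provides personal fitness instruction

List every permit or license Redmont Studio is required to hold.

Rule 1: seating 140 ≤ 156; occupies leased commercial space → exempt from Standard Authorization.
Rule 2: provides personal fitness instruction; occupies leased commercial space; closes midnight, after 10:00 PM → Fitness Studio Permit not required.
Rule 3: seating 140 < 182 → exempt from Standard Authorization.
Rule 4: provides personal fitness instruction; seating 140 > 44 → Standard Registration not required.
Rule 5: floor area 4,700 square feet ≥ 3,800 square feet; seating 140 ≥ 102 → Standard Permit not required.
Rule 6: seating 140 > 116; does not serve food to the public → Operating Certificate exemption does not apply.
Rule 7: provides personal fitness instruction → Operating Certificate required.
Rule 8: does not operate coin-operated machines → General Business License not required.
Rule 9: floor area 4,700 square feet > 3,600 square feet; seating 140 > 106 → Large Premises Authorization required.
Rule 10: provides personal fitness instruction; floor area 4,700 square feet ≤ 16,500 square feet; closes midnight, after 8:00 PM → Standard Authorization required.

Large Premises Authorization, Operating Certificate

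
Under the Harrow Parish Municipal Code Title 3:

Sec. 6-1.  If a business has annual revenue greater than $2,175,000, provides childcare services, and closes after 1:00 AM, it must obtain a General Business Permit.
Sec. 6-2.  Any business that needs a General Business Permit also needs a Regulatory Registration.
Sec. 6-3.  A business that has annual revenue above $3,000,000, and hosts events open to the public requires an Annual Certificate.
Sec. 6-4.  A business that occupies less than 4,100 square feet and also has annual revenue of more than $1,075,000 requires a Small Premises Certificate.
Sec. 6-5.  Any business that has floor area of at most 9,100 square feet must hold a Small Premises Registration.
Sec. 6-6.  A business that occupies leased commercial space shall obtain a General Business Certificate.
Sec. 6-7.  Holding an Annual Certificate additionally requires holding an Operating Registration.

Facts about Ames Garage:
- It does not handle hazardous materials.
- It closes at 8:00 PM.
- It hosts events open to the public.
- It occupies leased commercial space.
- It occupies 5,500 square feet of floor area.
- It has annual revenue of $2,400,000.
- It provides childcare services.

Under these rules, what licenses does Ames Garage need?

Sec. 6-1. revenue $2,400,000 > $2,175,000; provides childcare services; closes 8:00 PM, at/before 1:00 AM → General Business Permit not required.
Sec. 6-2. General Business Permit is not required → no effect.
Sec. 6-3. revenue $2,400,000 ≤ $3,000,000; hosts events open to the public → Annual Certificate not required.
Sec. 6-4. floor area 5,500 square feet ≥ 4,100 square feet; revenue $2,400,000 > $1,075,000 → Small Premises Certificate not required.
Sec. 6-5. floor area 5,500 square feet ≤ 9,100 square feet → Small Premises Registration required.
Sec. 6-6. occupies leased commercial space → General Business Certificate required.
Sec. 6-7. Annual Certificate is not required → no effect.

General Business Certificate, Small Premises Registration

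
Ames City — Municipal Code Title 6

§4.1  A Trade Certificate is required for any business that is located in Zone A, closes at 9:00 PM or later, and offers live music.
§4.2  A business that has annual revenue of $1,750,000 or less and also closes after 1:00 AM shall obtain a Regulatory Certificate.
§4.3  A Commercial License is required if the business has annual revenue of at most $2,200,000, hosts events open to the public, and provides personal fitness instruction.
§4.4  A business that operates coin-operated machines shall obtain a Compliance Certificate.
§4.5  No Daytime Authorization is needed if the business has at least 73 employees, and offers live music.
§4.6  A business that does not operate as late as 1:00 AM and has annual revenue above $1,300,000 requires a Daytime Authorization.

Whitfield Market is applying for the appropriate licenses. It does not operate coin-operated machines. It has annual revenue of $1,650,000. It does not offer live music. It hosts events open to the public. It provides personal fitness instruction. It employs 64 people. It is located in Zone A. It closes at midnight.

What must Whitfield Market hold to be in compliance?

Commercial License, Daytime Authorization

§4.1 is located in Zone A; closes midnight, after 9:00 PM; does not offer live music → Trade Certificate not required.
§4.2 revenue $1,650,000 ≤ $1,750,000; closes midnight, at/before 1:00 AM → Regulatory Certificate not required.
§4.3 revenue $1,650,000 ≤ $2,200,000; hosts events open to the public; provides personal fitness instruction → Commercial License required.
§4.4 does not operate coin-operated machines → Compliance Certificate not required.
§4.5 employees 64 < 73; does not offer live music → Daytime Authorization exemption does not apply.
§4.6 closes midnight, at/before 1:00 AM; revenue $1,650,000 > $1,300,000 → Daytime Authorization required.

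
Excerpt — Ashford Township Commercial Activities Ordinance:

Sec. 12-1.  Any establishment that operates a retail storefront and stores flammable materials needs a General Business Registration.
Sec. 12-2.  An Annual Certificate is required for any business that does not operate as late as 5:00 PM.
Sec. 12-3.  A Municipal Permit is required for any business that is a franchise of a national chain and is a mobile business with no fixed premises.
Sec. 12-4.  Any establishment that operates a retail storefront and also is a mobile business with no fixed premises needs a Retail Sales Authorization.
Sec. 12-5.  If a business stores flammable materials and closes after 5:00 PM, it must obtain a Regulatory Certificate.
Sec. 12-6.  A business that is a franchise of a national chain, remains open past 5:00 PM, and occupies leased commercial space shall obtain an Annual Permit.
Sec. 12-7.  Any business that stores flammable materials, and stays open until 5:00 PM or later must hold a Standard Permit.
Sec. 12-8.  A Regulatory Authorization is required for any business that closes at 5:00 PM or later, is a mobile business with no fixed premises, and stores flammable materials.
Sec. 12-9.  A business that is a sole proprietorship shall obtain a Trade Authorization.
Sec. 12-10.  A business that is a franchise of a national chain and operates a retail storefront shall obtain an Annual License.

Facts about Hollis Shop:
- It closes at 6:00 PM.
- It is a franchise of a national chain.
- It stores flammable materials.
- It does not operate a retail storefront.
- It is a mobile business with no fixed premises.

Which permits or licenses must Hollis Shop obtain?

Municipal Permit, Regulatory Authorization, Regulatory Certificate, Standard Permit

Sec. 12-1. does not operate a retail storefront; stores flammable materials → General Business Registration not required.
Sec. 12-2. closes 6:00 PM, after 5:00 PM → Annual Certificate not required.
Sec. 12-3. is a franchise of a national chain; is a mobile business with no fixed premises → Municipal Permit required.
Sec. 12-4. does not operate a retail storefront; is a mobile business with no fixed premises → Retail Sales Authorization not required.
Sec. 12-5. stores flammable materials; closes 6:00 PM, after 5:00 PM → Regulatory Certificate required.
Sec. 12-6. is a franchise of a national chain; closes 6:00 PM, after 5:00 PM; is a mobile business with no fixed premises (not: occupies leased commercial space) → Annual Permit not required.
Sec. 12-7. stores flammable materials; closes 6:00 PM, after 5:00 PM → Standard Permit required.
Sec. 12-8. closes 6:00 PM, after 5:00 PM; is a mobile business with no fixed premises; stores flammable materials → Regulatory Authorization required.
Sec. 12-9. is a franchise of a national chain (not: is a sole proprietorship) → Trade Authorization not required.
Sec. 12-10. is a franchise of a national chain; does not operate a retail storefront → Annual License not required.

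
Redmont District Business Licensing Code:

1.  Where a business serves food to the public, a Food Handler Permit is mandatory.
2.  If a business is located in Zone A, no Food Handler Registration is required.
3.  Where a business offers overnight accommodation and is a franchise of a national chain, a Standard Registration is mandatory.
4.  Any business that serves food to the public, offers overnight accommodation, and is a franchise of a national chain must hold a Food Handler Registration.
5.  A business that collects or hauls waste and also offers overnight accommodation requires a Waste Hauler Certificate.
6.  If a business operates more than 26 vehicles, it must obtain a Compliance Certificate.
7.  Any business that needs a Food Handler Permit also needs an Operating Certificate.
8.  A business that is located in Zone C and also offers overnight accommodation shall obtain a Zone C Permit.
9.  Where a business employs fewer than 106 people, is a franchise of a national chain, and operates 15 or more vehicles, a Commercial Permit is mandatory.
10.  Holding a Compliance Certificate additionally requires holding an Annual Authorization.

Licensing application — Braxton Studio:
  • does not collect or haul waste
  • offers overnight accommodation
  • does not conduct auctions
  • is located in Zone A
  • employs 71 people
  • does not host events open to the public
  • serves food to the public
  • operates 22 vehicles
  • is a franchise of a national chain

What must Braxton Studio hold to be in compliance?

Commercial Permit, Food Handler Permit, Operating Certificate, Standard Registration

1. serves food to the public → Food Handler Permit required.
2. is located in Zone A → exempt from Food Handler Registration.
3. offers overnight accommodation; is a franchise of a national chain → Standard Registration required.
4. serves food to the public; offers overnight accommodation; is a franchise of a national chain → Food Handler Registration required.
5. does not collect or haul waste; offers overnight accommodation → Waste Hauler Certificate not required.
6. vehicles 22 ≤ 26 → Compliance Certificate not required.
7. Food Handler Permit is required → Operating Certificate also required.
8. is located in Zone A (not: is located in Zone C); offers overnight accommodation → Zone C Permit not required.
9. employees 71 < 106; is a franchise of a national chain; vehicles 22 ≥ 15 → Commercial Permit required.
10. Compliance Certificate is not required → no effect.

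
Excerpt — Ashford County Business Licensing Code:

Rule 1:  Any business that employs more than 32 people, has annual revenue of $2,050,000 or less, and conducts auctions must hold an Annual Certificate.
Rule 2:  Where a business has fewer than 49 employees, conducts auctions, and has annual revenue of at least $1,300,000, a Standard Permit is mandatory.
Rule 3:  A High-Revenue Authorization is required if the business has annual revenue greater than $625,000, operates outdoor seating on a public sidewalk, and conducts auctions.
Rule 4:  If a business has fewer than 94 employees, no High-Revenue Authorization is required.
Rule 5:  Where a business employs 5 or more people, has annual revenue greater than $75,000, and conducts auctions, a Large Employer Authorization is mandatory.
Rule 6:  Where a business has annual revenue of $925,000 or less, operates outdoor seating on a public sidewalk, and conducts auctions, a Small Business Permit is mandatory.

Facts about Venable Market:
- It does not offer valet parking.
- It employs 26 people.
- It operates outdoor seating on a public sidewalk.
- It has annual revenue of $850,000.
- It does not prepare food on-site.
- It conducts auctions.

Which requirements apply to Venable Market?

Large Employer Authorization, Small Business Permit

Rule 1: employees 26 ≤ 32; revenue $850,000 ≤ $2,050,000; conducts auctions → Annual Certificate not required.
Rule 2: employees 26 < 49; conducts auctions; revenue $850,000 < $1,300,000 → Standard Permit not required.
Rule 3: revenue $850,000 > $625,000; operates outdoor seating on a public sidewalk; conducts auctions → High-Revenue Authorization required.
Rule 4: employees 26 < 94 → exempt from High-Revenue Authorization.
Rule 5: employees 26 ≥ 5; revenue $850,000 > $75,000; conducts auctions → Large Employer Authorization required.
Rule 6: revenue $850,000 ≤ $925,000; operates outdoor seating on a public sidewalk; conducts auctions → Small Business Permit required.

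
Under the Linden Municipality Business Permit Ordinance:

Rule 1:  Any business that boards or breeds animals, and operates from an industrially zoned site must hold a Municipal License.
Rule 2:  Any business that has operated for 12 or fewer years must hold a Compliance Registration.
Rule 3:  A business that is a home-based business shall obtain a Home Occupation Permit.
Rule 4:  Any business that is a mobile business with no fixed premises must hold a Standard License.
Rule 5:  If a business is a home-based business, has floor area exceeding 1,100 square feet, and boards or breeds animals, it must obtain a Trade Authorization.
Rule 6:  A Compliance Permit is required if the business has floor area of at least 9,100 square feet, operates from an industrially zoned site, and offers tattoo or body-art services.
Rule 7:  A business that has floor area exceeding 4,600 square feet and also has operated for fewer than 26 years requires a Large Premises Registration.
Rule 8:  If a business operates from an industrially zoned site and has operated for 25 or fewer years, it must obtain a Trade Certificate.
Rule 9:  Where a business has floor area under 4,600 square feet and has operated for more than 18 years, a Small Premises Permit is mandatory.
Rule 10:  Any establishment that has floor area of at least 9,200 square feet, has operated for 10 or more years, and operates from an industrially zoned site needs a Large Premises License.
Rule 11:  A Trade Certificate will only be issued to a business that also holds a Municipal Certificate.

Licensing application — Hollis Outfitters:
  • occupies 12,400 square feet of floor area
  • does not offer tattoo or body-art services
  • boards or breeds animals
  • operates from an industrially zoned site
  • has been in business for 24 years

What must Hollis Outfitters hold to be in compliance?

Large Premises License, Large Premises Registration, Municipal Certificate, Municipal License, Trade Certificate

Rule 1: boards or breeds animals; operates from an industrially zoned site → Municipal License required.
Rule 2: years in business 24 > 12 → Compliance Registration not required.
Rule 3: operates from an industrially zoned site (not: is a home-based business) → Home Occupation Permit not required.
Rule 4: operates from an industrially zoned site (not: is a mobile business with no fixed premises) → Standard License not required.
Rule 5: operates from an industrially zoned site (not: is a home-based business); floor area 12,400 square feet > 1,100 square feet; boards or breeds animals → Trade Authorization not required.
Rule 6: floor area 12,400 square feet ≥ 9,100 square feet; operates from an industrially zoned site; does not offer tattoo or body-art services → Compliance Permit not required.
Rule 7: floor area 12,400 square feet > 4,600 square feet; years in business 24 < 26 → Large Premises Registration required.
Rule 8: operates from an industrially zoned site; years in business 24 ≤ 25 → Trade Certificate required.
Rule 9: floor area 12,400 square feet ≥ 4,600 square feet; years in business 24 > 18 → Small Premises Permit not required.
Rule 10: floor area 12,400 square feet ≥ 9,200 square feet; years in business 24 ≥ 10; operates from an industrially zoned site → Large Premises License required.
Rule 11: Trade Certificate is required → Municipal Certificate also required.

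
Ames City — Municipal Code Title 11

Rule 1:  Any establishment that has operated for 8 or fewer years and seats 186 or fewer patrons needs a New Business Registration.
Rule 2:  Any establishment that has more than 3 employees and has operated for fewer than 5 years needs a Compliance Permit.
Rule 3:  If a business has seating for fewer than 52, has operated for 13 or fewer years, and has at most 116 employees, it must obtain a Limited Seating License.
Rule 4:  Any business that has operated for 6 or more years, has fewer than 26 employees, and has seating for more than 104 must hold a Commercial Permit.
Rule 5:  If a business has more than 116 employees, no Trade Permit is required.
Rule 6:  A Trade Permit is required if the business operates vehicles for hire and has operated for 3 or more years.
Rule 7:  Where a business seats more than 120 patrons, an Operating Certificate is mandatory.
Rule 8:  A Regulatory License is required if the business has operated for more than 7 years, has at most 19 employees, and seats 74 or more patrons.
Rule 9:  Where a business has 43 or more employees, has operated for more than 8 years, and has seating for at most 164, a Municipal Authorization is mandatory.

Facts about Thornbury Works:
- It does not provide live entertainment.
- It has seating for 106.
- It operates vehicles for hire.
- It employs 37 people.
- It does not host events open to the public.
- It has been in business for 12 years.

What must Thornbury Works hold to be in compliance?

Rule 1: years in business 12 > 8; seating 106 ≤ 186 → New Business Registration not required.
Rule 2: employees 37 > 3; years in business 12 ≥ 5 → Compliance Permit not required.
Rule 3: seating 106 ≥ 52; years in business 12 ≤ 13; employees 37 ≤ 116 → Limited Seating License not required.
Rule 4: years in business 12 ≥ 6; employees 37 ≥ 26; seating 106 > 104 → Commercial Permit not required.
Rule 5: employees 37 ≤ 116 → Trade Permit exemption does not apply.
Rule 6: operates vehicles for hire; years in business 12 ≥ 3 → Trade Permit required.
Rule 7: seating 106 ≤ 120 → Operating Certificate not required.
Rule 8: years in business 12 > 7; employees 37 > 19; seating 106 ≥ 74 → Regulatory License not required.
Rule 9: employees 37 < 43; years in business 12 > 8; seating 106 ≤ 164 → Municipal Authorization not required.

Trade Permit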